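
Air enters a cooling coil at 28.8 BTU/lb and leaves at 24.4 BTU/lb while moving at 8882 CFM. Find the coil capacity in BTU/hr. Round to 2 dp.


Q = 4.5 * 8882 * (28.8 - 24.4) = 175863.60 BTU/hr

175863.60 BTU/hr


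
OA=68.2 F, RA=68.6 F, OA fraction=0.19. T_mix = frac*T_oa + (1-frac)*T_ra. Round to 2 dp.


T_mix = 0.19*68.2 + 0.81*68.6 = 68.52 F

68.52 F


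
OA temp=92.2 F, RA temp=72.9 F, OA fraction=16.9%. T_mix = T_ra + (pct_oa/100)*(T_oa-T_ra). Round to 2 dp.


T_mix = 72.9 + (16.9/100)*(92.2-72.9) = 76.16 F

76.16 F


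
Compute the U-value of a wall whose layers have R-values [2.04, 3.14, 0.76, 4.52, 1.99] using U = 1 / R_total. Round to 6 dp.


R_total = 2.04 + 3.14 + 0.76 + 4.52 + 1.99 = 12.45
U = 1/12.45 = 0.080321

0.080321


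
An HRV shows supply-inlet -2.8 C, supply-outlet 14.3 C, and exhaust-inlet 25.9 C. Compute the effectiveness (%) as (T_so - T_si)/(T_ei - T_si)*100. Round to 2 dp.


eff = (14.3-(-2.8))/(25.9-(-2.8))*100 = 59.58 %

59.58 %


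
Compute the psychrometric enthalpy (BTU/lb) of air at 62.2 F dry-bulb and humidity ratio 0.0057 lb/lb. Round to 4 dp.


h = 0.24*62.2 + 0.0057*(1061+0.444*62.2) = 21.1331 BTU/lb

21.1331 BTU/lb


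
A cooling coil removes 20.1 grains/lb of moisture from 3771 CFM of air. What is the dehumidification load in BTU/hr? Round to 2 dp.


Q = 0.68 * 3771 * 20.1 = 51542.03 BTU/hr

51542.03 BTU/hr


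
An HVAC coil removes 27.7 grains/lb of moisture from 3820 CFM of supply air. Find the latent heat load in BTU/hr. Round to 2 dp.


Q = 0.68 * 3820 * 27.7 = 71953.52 BTU/hr

71953.52 BTU/hr


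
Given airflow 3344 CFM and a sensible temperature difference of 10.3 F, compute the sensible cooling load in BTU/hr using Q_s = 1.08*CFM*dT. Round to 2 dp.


Q = 1.08 * 3344 * 10.3 = 37198.66 BTU/hr

37198.66 BTU/hr


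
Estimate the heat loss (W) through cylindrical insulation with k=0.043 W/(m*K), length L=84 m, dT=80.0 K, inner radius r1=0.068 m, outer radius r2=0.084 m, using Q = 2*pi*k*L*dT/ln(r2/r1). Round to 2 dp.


Q = 2*pi*0.043*84*80.0/ln(0.084/0.068) = 8592.10 W

8592.10 W


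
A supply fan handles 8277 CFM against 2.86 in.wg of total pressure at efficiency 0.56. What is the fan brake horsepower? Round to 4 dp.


BHP = 8277 * 2.86 / (6356 * 0.56) = 6.6507 hp

6.6507 hp


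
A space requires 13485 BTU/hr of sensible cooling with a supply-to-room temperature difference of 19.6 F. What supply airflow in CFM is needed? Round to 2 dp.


CFM = 13485 / (1.08 * 19.6) = 637.05

637.05 CFM


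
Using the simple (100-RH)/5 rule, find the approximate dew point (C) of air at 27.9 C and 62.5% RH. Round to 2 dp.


Td = 27.9 - (100-62.5)/5 = 20.40 C

20.40 C


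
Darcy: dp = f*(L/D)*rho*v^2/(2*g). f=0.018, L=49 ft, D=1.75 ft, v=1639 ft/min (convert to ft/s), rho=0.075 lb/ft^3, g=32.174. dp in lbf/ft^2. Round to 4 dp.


v_fps = 1639/60 = 27.3167 ft/s
dp = 0.018*(49/1.75)*0.075*27.3167^2/(2*32.174) = 0.4383 lbf/ft^2

0.4383 lbf/ft^2


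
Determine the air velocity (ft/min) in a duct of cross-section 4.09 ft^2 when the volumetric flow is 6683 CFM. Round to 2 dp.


V = 6683 / 4.09 = 1633.99 ft/min

1633.99 ft/min


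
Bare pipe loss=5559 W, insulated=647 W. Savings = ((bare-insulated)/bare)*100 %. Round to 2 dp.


Savings = ((5559-647)/5559)*100 = 88.36 %

88.36 %


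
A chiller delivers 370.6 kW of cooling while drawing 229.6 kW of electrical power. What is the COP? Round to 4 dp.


COP = 370.6 / 229.6 = 1.6141

1.6141


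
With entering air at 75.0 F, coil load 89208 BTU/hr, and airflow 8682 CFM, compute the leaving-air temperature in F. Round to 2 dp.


dT = 89208/(1.08*8682) = 9.5139
T_leave = 75.0 - 9.5139 = 65.49 F

65.49 F


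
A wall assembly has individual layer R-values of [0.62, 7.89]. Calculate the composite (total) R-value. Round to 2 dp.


R_total = 0.62 + 7.89 = 8.51

8.51


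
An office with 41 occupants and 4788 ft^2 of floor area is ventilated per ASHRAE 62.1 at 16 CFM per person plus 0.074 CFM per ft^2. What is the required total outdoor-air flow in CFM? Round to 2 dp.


Total = 41*16 + 4788*0.074 = 1010.31 CFM

1010.31 CFM


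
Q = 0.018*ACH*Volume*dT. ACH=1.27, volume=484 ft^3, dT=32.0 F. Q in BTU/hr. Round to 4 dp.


Q = 0.018 * 1.27 * 484 * 32.0 = 354.0557 BTU/hr

354.0557 BTU/hr


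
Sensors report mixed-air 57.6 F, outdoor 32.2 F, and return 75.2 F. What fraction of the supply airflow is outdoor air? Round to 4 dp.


frac = (57.6 - 75.2) / (32.2 - 75.2) = 0.4093

0.4093


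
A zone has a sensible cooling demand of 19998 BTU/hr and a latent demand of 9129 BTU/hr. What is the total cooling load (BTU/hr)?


Qt = 19998 + 9129 = 29127 BTU/hr

29127 BTU/hr


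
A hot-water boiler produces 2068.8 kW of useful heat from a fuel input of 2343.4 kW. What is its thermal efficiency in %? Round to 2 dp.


eta = (2068.8/2343.4)*100 = 88.28 %

88.28 %


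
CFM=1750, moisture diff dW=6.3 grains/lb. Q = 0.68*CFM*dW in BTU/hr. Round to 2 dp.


Q = 0.68 * 1750 * 6.3 = 7497.00 BTU/hr

7497.00 BTU/hr


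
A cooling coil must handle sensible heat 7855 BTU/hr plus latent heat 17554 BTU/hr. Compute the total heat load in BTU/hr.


Qt = 7855 + 17554 = 25409 BTU/hr

25409 BTU/hr


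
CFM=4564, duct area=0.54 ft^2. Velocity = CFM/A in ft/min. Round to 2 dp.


V = 4564 / 0.54 = 8451.85 ft/min

8451.85 ft/min


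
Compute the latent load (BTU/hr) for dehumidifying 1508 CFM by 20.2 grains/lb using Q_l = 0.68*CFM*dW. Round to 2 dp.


Q = 0.68 * 1508 * 20.2 = 20713.89 BTU/hr

20713.89 BTU/hr


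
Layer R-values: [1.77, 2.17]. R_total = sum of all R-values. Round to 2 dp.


R_total = 1.77 + 2.17 = 3.94

3.94


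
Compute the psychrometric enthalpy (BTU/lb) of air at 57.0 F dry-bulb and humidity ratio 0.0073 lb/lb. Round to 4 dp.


h = 0.24*57.0 + 0.0073*(1061+0.444*57.0) = 21.6100 BTU/lb

21.6100 BTU/lb


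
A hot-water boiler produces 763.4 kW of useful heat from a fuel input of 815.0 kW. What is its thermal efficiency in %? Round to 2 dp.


eta = (763.4/815.0)*100 = 93.67 %

93.67 %


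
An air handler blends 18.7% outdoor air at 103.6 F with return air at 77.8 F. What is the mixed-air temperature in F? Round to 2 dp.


T_mix = 77.8 + (18.7/100)*(103.6-77.8) = 82.62 F

82.62 F


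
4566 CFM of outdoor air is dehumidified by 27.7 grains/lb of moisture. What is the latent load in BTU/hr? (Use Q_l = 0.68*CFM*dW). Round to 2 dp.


Q = 0.68 * 4566 * 27.7 = 86005.18 BTU/hr

86005.18 BTU/hr


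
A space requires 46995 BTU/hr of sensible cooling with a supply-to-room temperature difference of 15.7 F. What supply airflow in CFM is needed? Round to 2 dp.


CFM = 46995 / (1.08 * 15.7) = 2771.59

2771.59 CFM


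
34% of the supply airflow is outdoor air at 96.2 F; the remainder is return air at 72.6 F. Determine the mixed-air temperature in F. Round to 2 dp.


T_mix = 0.34*96.2 + 0.66*72.6 = 80.62 F

80.62 F


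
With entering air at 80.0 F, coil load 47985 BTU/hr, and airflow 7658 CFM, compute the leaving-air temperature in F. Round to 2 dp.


dT = 47985/(1.08*7658) = 5.8018
T_leave = 80.0 - 5.8018 = 74.20 F

74.20 F


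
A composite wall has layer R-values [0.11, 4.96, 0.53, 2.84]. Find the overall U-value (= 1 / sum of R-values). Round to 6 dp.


R_total = 0.11 + 4.96 + 0.53 + 2.84 = 8.44
U = 1/8.44 = 0.118483

0.118483


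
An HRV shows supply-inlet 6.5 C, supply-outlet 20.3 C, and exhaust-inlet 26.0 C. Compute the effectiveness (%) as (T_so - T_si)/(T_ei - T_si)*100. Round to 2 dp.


eff = (20.3-6.5)/(26.0-6.5)*100 = 70.77 %

70.77 %


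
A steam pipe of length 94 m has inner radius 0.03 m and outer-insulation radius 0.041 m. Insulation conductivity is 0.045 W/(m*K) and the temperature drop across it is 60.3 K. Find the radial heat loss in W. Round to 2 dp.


Q = 2*pi*0.045*94*60.3/ln(0.041/0.03) = 5130.52 W

5130.52 W


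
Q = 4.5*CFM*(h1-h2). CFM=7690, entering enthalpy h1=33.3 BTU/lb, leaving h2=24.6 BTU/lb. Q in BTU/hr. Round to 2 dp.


Q = 4.5 * 7690 * (33.3 - 24.6) = 301063.50 BTU/hr

301063.50 BTU/hr


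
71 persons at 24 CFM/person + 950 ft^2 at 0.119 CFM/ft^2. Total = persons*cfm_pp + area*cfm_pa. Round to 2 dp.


Total = 71*24 + 950*0.119 = 1817.05 CFM

1817.05 CFM


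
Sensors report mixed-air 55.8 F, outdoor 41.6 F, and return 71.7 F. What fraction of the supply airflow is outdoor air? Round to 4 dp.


frac = (55.8 - 71.7) / (41.6 - 71.7) = 0.5282

0.5282


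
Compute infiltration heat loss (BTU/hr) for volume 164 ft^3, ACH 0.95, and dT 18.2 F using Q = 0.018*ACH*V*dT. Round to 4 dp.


Q = 0.018 * 0.95 * 164 * 18.2 = 51.0401 BTU/hr

51.0401 BTU/hr


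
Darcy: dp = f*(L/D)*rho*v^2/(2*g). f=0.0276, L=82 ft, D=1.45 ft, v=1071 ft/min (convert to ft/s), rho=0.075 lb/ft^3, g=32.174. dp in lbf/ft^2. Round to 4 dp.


v_fps = 1071/60 = 17.85 ft/s
dp = 0.0276*(82/1.45)*0.075*17.85^2/(2*32.174) = 0.5796 lbf/ft^2

0.5796 lbf/ft^2


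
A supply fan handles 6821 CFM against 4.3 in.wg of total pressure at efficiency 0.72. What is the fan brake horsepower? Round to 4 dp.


BHP = 6821 * 4.3 / (6356 * 0.72) = 6.4091 hp

6.4091 hp


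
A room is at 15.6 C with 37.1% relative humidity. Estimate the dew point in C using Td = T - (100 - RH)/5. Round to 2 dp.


Td = 15.6 - (100-37.1)/5 = 3.02 C

3.02 C


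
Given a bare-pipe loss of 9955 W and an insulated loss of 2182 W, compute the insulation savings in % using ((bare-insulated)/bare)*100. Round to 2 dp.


Savings = ((9955-2182)/9955)*100 = 78.08 %

78.08 %


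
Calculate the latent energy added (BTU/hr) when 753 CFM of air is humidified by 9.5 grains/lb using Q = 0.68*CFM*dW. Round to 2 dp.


Q = 0.68 * 753 * 9.5 = 4864.38 BTU/hr

4864.38 BTU/hr


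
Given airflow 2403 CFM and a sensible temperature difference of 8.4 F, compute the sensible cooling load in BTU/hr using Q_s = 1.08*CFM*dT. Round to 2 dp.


Q = 1.08 * 2403 * 8.4 = 21800.02 BTU/hr

21800.02 BTU/hr


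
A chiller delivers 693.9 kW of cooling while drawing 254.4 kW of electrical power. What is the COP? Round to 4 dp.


COP = 693.9 / 254.4 = 2.7276

2.7276


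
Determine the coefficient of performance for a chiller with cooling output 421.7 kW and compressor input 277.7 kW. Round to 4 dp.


COP = 421.7 / 277.7 = 1.5185

1.5185


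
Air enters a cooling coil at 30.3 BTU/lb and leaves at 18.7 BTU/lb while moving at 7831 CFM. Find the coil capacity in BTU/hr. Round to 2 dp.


Q = 4.5 * 7831 * (30.3 - 18.7) = 408778.20 BTU/hr

408778.20 BTU/hr


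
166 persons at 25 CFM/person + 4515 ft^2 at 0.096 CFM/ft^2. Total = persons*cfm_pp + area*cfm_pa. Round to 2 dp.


Total = 166*25 + 4515*0.096 = 4583.44 CFM

4583.44 CFM


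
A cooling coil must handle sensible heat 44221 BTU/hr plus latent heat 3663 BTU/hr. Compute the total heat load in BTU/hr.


Qt = 44221 + 3663 = 47884 BTU/hr

47884 BTU/hr


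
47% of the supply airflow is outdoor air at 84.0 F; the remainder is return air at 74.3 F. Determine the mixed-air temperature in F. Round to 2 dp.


T_mix = 0.47*84.0 + 0.53*74.3 = 78.86 F

78.86 F


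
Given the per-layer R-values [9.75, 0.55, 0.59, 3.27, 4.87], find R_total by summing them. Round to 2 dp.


R_total = 9.75 + 0.55 + 0.59 + 3.27 + 4.87 = 19.03

19.03


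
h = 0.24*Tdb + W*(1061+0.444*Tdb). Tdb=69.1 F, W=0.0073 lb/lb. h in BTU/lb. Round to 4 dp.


h = 0.24*69.1 + 0.0073*(1061+0.444*69.1) = 24.5533 BTU/lb

24.5533 BTU/lb


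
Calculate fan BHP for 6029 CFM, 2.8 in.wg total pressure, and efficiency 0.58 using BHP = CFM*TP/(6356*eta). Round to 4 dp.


BHP = 6029 * 2.8 / (6356 * 0.58) = 4.5792 hp

4.5792 hp


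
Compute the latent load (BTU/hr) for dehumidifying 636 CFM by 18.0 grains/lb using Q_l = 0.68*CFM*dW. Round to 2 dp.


Q = 0.68 * 636 * 18.0 = 7784.64 BTU/hr

7784.64 BTU/hr


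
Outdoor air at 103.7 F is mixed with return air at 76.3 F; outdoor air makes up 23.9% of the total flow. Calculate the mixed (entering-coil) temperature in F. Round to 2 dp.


T_mix = 76.3 + (23.9/100)*(103.7-76.3) = 82.85 F

82.85 F


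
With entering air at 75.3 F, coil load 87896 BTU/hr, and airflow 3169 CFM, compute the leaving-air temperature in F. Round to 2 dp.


dT = 87896/(1.08*3169) = 25.6817
T_leave = 75.3 - 25.6817 = 49.62 F

49.62 F


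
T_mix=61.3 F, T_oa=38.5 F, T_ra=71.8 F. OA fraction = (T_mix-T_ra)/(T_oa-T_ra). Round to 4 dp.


frac = (61.3 - 71.8) / (38.5 - 71.8) = 0.3153

0.3153


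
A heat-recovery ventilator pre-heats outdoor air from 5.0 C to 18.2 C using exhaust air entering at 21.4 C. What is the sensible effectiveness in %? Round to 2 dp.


eff = (18.2-5.0)/(21.4-5.0)*100 = 80.49 %

80.49 %


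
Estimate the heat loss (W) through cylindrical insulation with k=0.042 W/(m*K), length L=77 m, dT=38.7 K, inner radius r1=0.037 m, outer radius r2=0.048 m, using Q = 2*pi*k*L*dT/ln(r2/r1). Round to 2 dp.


Q = 2*pi*0.042*77*38.7/ln(0.048/0.037) = 3021.24 W

3021.24 W


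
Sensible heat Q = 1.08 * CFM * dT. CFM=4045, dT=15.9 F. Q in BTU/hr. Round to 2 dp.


Q = 1.08 * 4045 * 15.9 = 69460.74 BTU/hr

69460.74 BTU/hr


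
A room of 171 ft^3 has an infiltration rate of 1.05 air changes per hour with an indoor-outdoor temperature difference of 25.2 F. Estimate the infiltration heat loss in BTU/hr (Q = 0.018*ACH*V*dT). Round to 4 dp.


Q = 0.018 * 1.05 * 171 * 25.2 = 81.4439 BTU/hr

81.4439 BTU/hr


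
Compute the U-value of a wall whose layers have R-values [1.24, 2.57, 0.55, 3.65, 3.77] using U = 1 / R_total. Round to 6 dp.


R_total = 1.24 + 2.57 + 0.55 + 3.65 + 3.77 = 11.78
U = 1/11.78 = 0.084890

0.084890


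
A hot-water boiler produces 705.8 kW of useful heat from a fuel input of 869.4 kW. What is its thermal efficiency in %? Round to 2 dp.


eta = (705.8/869.4)*100 = 81.18 %

81.18 %


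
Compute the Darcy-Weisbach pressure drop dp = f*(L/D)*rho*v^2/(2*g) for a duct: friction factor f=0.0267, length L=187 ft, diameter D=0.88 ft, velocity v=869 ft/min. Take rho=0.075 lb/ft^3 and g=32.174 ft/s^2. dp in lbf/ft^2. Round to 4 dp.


v_fps = 869/60 = 14.4833 ft/s
dp = 0.0267*(187/0.88)*0.075*14.4833^2/(2*32.174) = 1.3872 lbf/ft^2

1.3872 lbf/ft^2


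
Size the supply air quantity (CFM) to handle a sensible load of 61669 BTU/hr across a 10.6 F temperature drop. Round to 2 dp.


CFM = 61669 / (1.08 * 10.6) = 5386.88

5386.88 CFM


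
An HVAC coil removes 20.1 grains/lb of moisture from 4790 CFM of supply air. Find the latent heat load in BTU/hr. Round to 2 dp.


Q = 0.68 * 4790 * 20.1 = 65469.72 BTU/hr

65469.72 BTU/hr


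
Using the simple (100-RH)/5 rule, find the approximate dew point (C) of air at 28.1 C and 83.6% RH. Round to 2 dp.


Td = 28.1 - (100-83.6)/5 = 24.82 C

24.82 C


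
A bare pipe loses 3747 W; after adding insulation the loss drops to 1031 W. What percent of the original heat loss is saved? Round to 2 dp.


Savings = ((3747-1031)/3747)*100 = 72.48 %

72.48 %


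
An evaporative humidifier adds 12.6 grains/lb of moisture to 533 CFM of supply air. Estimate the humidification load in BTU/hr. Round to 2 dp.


Q = 0.68 * 533 * 12.6 = 4566.74 BTU/hr

4566.74 BTU/hr


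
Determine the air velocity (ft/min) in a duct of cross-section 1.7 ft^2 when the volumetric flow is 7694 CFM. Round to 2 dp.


V = 7694 / 1.7 = 4525.88 ft/min

4525.88 ft/min


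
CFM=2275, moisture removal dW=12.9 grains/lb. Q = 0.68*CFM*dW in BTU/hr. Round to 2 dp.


Q = 0.68 * 2275 * 12.9 = 19956.30 BTU/hr

19956.30 BTU/hr


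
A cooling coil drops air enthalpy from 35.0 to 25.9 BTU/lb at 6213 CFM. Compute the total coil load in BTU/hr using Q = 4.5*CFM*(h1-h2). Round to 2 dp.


Q = 4.5 * 6213 * (35.0 - 25.9) = 254422.35 BTU/hr

254422.35 BTU/hr


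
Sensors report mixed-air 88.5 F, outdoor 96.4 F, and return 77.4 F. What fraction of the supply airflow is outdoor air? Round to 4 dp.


frac = (88.5 - 77.4) / (96.4 - 77.4) = 0.5842

0.5842


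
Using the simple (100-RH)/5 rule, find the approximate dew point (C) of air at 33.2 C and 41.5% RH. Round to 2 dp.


Td = 33.2 - (100-41.5)/5 = 21.50 C

21.50 C


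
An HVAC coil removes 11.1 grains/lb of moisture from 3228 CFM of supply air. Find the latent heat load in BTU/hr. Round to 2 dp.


Q = 0.68 * 3228 * 11.1 = 24364.94 BTU/hr

24364.94 BTU/hr


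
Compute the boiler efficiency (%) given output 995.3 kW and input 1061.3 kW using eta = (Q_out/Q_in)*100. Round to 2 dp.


eta = (995.3/1061.3)*100 = 93.78 %

93.78 %


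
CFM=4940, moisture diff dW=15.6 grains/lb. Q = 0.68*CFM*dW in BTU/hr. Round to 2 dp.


Q = 0.68 * 4940 * 15.6 = 52403.52 BTU/hr

52403.52 BTU/hr


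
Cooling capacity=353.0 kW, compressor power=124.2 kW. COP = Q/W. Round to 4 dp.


COP = 353.0 / 124.2 = 2.8422

2.8422


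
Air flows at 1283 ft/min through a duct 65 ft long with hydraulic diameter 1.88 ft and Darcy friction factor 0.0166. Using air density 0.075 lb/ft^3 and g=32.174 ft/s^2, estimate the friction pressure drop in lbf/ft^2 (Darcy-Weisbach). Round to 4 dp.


v_fps = 1283/60 = 21.3833 ft/s
dp = 0.0166*(65/1.88)*0.075*21.3833^2/(2*32.174) = 0.3059 lbf/ft^2

0.3059 lbf/ft^2


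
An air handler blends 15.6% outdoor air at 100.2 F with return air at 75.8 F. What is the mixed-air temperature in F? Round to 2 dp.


T_mix = 75.8 + (15.6/100)*(100.2-75.8) = 79.61 F

79.61 F


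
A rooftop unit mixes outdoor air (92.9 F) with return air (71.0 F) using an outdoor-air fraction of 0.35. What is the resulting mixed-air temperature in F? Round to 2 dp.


T_mix = 0.35*92.9 + 0.65*71.0 = 78.67 F

78.67 F


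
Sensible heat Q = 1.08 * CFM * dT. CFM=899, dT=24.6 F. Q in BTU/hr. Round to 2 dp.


Q = 1.08 * 899 * 24.6 = 23884.63 BTU/hr

23884.63 BTU/hr


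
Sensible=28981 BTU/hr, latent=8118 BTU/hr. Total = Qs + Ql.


Qt = 28981 + 8118 = 37099 BTU/hr

37099 BTU/hr


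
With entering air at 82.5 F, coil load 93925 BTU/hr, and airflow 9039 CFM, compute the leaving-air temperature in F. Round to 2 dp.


dT = 93925/(1.08*9039) = 9.6214
T_leave = 82.5 - 9.6214 = 72.88 F

72.88 F


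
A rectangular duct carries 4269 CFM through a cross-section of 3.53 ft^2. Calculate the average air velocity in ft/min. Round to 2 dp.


V = 4269 / 3.53 = 1209.35 ft/min

1209.35 ft/min


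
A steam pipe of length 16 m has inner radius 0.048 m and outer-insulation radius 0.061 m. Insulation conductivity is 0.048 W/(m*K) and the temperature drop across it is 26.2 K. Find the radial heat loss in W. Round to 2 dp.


Q = 2*pi*0.048*16*26.2/ln(0.061/0.048) = 527.50 W

527.50 W


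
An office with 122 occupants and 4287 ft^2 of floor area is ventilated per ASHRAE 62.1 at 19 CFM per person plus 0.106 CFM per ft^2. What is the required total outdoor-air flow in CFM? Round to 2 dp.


Total = 122*19 + 4287*0.106 = 2772.42 CFM

2772.42 CFM


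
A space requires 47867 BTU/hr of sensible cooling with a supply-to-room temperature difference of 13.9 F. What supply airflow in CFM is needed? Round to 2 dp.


CFM = 47867 / (1.08 * 13.9) = 3188.58

3188.58 CFM


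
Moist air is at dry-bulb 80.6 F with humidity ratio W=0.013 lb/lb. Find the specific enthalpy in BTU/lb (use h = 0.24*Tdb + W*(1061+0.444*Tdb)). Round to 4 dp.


h = 0.24*80.6 + 0.013*(1061+0.444*80.6) = 33.6022 BTU/lb

33.6022 BTU/lb


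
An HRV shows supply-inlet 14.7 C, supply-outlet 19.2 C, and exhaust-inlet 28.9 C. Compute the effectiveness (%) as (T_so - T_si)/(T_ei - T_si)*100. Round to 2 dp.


eff = (19.2-14.7)/(28.9-14.7)*100 = 31.69 %

31.69 %


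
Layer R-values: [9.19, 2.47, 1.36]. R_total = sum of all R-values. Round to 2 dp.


R_total = 9.19 + 2.47 + 1.36 = 13.02

13.02


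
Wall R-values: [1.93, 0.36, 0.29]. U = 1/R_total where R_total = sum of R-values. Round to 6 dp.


R_total = 1.93 + 0.36 + 0.29 = 2.58
U = 1/2.58 = 0.387597

0.387597


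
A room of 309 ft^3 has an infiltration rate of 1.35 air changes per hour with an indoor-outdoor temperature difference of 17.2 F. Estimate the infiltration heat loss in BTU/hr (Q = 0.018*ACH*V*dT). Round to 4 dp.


Q = 0.018 * 1.35 * 309 * 17.2 = 129.1496 BTU/hr

129.1496 BTU/hr


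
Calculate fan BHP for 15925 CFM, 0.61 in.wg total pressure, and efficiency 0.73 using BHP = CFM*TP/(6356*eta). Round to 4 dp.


BHP = 15925 * 0.61 / (6356 * 0.73) = 2.0936 hp

2.0936 hp


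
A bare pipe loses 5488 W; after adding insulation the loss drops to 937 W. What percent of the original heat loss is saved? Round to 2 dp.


Savings = ((5488-937)/5488)*100 = 82.93 %

82.93 %


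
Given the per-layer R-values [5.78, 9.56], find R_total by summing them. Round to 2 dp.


R_total = 5.78 + 9.56 = 15.34

15.34


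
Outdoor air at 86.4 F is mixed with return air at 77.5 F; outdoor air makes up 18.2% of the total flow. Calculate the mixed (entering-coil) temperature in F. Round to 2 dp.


T_mix = 77.5 + (18.2/100)*(86.4-77.5) = 79.12 F

79.12 F


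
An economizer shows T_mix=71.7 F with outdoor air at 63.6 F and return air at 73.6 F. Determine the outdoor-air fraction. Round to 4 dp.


frac = (71.7 - 73.6) / (63.6 - 73.6) = 0.1900

0.1900


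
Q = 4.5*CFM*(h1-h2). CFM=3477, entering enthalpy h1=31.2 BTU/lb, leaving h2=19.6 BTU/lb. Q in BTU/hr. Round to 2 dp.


Q = 4.5 * 3477 * (31.2 - 19.6) = 181499.40 BTU/hr

181499.40 BTU/hr


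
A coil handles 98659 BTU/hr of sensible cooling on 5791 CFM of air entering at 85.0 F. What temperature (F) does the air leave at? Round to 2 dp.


dT = 98659/(1.08*5791) = 15.7746
T_leave = 85.0 - 15.7746 = 69.23 F

69.23 F


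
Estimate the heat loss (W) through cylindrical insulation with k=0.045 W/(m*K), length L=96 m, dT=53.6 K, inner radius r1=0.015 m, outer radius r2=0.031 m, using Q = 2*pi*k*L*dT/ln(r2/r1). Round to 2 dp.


Q = 2*pi*0.045*96*53.6/ln(0.031/0.015) = 2004.15 W

2004.15 W


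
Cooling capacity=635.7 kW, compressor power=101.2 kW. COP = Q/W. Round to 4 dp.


COP = 635.7 / 101.2 = 6.2816

6.2816


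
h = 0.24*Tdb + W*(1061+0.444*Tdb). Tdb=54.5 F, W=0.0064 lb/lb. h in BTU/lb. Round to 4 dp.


h = 0.24*54.5 + 0.0064*(1061+0.444*54.5) = 20.0253 BTU/lb

20.0253 BTU/lb


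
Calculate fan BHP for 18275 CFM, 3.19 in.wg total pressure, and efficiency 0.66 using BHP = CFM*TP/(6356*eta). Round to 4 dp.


BHP = 18275 * 3.19 / (6356 * 0.66) = 13.8970 hp

13.8970 hp


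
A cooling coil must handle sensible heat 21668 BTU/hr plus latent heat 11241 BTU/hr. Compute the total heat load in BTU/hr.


Qt = 21668 + 11241 = 32909 BTU/hr

32909 BTU/hr


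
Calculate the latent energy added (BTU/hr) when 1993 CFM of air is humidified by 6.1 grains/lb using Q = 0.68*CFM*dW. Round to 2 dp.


Q = 0.68 * 1993 * 6.1 = 8266.96 BTU/hr

8266.96 BTU/hr


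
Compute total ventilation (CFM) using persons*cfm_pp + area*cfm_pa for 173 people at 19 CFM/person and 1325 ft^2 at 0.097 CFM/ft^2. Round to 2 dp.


Total = 173*19 + 1325*0.097 = 3415.53 CFM

3415.53 CFM


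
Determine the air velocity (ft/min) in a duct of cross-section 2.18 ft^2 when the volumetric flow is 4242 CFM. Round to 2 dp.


V = 4242 / 2.18 = 1945.87 ft/min

1945.87 ft/min


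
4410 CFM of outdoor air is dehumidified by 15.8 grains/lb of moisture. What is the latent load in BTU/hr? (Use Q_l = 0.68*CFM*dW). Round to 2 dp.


Q = 0.68 * 4410 * 15.8 = 47381.04 BTU/hr

47381.04 BTU/hr


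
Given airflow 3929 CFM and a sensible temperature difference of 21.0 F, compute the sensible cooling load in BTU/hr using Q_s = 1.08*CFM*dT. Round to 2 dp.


Q = 1.08 * 3929 * 21.0 = 89109.72 BTU/hr

89109.72 BTU/hr


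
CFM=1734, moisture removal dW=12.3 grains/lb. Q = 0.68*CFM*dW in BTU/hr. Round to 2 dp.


Q = 0.68 * 1734 * 12.3 = 14503.18 BTU/hr

14503.18 BTU/hr


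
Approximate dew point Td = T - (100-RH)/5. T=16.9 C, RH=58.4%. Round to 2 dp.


Td = 16.9 - (100-58.4)/5 = 8.58 C

8.58 C


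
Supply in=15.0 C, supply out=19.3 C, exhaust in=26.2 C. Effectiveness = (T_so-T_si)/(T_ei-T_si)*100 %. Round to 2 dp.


eff = (19.3-15.0)/(26.2-15.0)*100 = 38.39 %

38.39 %


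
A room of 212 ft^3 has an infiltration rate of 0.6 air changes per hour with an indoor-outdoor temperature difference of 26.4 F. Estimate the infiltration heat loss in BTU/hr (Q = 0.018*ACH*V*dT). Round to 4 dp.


Q = 0.018 * 0.6 * 212 * 26.4 = 60.4454 BTU/hr

60.4454 BTU/hr


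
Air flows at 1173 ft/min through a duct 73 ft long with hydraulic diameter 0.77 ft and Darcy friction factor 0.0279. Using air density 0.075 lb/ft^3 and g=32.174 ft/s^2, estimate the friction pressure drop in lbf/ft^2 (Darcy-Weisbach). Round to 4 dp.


v_fps = 1173/60 = 19.55 ft/s
dp = 0.0279*(73/0.77)*0.075*19.55^2/(2*32.174) = 1.1783 lbf/ft^2

1.1783 lbf/ft^2


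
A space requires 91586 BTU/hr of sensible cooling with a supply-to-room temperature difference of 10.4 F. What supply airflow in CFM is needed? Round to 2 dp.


CFM = 91586 / (1.08 * 10.4) = 8154.02

8154.02 CFM


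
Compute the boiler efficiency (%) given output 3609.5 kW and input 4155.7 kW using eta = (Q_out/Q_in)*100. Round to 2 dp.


eta = (3609.5/4155.7)*100 = 86.86 %

86.86 %


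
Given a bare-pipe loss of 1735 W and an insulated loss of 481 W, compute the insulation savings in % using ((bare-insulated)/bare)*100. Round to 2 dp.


Savings = ((1735-481)/1735)*100 = 72.28 %

72.28 %


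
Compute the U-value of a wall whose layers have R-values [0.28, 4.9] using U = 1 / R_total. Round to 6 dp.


R_total = 0.28 + 4.9 = 5.18
U = 1/5.18 = 0.193050

0.193050


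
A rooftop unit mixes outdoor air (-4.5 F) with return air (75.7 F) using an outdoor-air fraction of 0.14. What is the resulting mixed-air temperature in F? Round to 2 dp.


T_mix = 0.14*(-4.5) + 0.86*75.7 = 64.47 F

64.47 F


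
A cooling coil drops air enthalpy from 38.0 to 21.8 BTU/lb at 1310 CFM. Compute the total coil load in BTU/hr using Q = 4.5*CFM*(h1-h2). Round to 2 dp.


Q = 4.5 * 1310 * (38.0 - 21.8) = 95499.00 BTU/hr

95499.00 BTU/hr


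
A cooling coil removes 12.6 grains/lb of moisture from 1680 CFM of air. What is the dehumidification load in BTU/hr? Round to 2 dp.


Q = 0.68 * 1680 * 12.6 = 14394.24 BTU/hr

14394.24 BTU/hr


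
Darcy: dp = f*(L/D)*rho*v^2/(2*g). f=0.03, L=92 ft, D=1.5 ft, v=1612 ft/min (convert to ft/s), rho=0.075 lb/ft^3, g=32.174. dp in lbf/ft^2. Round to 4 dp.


v_fps = 1612/60 = 26.8667 ft/s
dp = 0.03*(92/1.5)*0.075*26.8667^2/(2*32.174) = 1.5480 lbf/ft^2

1.5480 lbf/ft^2


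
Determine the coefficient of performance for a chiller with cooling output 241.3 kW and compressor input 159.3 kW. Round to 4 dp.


COP = 241.3 / 159.3 = 1.5148

1.5148


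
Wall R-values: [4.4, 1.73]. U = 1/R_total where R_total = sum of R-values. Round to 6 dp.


R_total = 4.4 + 1.73 = 6.13
U = 1/6.13 = 0.163132

0.163132


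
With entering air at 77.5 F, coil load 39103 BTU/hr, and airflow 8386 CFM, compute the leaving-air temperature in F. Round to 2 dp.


dT = 39103/(1.08*8386) = 4.3175
T_leave = 77.5 - 4.3175 = 73.18 F

73.18 F


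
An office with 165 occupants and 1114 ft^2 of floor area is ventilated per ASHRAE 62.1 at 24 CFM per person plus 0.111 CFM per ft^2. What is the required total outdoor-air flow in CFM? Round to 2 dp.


Total = 165*24 + 1114*0.111 = 4083.65 CFM

4083.65 CFM


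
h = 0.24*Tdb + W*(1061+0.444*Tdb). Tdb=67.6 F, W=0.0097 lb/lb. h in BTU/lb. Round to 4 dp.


h = 0.24*67.6 + 0.0097*(1061+0.444*67.6) = 26.8068 BTU/lb

26.8068 BTU/lb


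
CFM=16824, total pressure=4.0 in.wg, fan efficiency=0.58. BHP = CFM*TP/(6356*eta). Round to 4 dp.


BHP = 16824 * 4.0 / (6356 * 0.58) = 18.2548 hp

18.2548 hp


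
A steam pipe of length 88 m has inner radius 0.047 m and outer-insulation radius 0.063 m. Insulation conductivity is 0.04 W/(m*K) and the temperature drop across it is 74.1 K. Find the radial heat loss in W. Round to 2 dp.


Q = 2*pi*0.04*88*74.1/ln(0.063/0.047) = 5593.61 W

5593.61 W


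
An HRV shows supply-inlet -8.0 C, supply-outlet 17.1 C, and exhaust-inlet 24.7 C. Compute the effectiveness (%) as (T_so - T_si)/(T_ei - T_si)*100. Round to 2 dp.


eff = (17.1-(-8.0))/(24.7-(-8.0))*100 = 76.76 %

76.76 %


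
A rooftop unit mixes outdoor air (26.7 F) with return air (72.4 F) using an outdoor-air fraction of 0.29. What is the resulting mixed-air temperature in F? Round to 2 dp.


T_mix = 0.29*26.7 + 0.71*72.4 = 59.15 F

59.15 F


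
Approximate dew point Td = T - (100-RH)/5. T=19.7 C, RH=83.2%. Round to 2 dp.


Td = 19.7 - (100-83.2)/5 = 16.34 C

16.34 C


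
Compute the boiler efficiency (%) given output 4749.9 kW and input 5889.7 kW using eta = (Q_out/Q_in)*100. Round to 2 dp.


eta = (4749.9/5889.7)*100 = 80.65 %

80.65 %


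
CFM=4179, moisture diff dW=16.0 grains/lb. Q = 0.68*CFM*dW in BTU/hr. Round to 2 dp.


Q = 0.68 * 4179 * 16.0 = 45467.52 BTU/hr

45467.52 BTU/hr


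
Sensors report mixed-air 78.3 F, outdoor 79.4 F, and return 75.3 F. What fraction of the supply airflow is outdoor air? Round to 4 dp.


frac = (78.3 - 75.3) / (79.4 - 75.3) = 0.7317

0.7317


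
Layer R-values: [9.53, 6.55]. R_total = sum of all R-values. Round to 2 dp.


R_total = 9.53 + 6.55 = 16.08

16.08


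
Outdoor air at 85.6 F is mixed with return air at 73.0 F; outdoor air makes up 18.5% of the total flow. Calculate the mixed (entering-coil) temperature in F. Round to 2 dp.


T_mix = 73.0 + (18.5/100)*(85.6-73.0) = 75.33 F

75.33 F


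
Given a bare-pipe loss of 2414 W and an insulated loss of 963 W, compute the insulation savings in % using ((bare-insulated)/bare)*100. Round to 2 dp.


Savings = ((2414-963)/2414)*100 = 60.11 %

60.11 %


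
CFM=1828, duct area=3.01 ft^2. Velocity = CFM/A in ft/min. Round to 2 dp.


V = 1828 / 3.01 = 607.31 ft/min

607.31 ft/min


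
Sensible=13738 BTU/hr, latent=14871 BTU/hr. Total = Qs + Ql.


Qt = 13738 + 14871 = 28609 BTU/hr

28609 BTU/hr


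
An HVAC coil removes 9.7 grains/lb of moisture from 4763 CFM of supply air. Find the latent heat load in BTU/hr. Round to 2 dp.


Q = 0.68 * 4763 * 9.7 = 31416.75 BTU/hr

31416.75 BTU/hr


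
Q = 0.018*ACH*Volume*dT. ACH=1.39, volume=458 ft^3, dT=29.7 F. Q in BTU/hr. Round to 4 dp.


Q = 0.018 * 1.39 * 458 * 29.7 = 340.3371 BTU/hr

340.3371 BTU/hr


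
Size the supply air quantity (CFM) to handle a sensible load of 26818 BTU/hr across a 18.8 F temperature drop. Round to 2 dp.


CFM = 26818 / (1.08 * 18.8) = 1320.82

1320.82 CFM


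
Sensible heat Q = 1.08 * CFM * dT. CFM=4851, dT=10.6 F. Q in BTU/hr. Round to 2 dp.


Q = 1.08 * 4851 * 10.6 = 55534.25 BTU/hr

55534.25 BTU/hr


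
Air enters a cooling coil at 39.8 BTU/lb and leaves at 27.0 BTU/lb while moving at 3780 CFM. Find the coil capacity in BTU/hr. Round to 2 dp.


Q = 4.5 * 3780 * (39.8 - 27.0) = 217728.00 BTU/hr

217728.00 BTU/hr


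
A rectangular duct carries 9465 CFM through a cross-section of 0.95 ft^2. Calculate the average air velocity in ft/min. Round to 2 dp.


V = 9465 / 0.95 = 9963.16 ft/min

9963.16 ft/min


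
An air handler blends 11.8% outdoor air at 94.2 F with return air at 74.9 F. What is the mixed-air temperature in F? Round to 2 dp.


T_mix = 74.9 + (11.8/100)*(94.2-74.9) = 77.18 F

77.18 F


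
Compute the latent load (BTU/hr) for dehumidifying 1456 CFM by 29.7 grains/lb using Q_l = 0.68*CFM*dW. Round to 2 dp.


Q = 0.68 * 1456 * 29.7 = 29405.38 BTU/hr

29405.38 BTU/hr


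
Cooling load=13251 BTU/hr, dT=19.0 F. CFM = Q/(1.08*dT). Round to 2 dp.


CFM = 13251 / (1.08 * 19.0) = 645.76

645.76 CFM


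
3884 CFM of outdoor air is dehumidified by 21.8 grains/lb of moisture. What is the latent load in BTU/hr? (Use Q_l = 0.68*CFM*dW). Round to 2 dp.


Q = 0.68 * 3884 * 21.8 = 57576.42 BTU/hr

57576.42 BTU/hr


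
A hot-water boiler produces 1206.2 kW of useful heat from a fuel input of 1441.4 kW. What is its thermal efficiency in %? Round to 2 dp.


eta = (1206.2/1441.4)*100 = 83.68 %

83.68 %


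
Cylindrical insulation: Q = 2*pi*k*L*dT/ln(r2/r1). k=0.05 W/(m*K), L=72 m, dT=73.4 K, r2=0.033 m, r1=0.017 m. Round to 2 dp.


Q = 2*pi*0.05*72*73.4/ln(0.033/0.017) = 2503.07 W

2503.07 W


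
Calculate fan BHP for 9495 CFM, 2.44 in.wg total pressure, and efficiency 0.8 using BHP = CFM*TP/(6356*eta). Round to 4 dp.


BHP = 9495 * 2.44 / (6356 * 0.8) = 4.5563 hp

4.5563 hp


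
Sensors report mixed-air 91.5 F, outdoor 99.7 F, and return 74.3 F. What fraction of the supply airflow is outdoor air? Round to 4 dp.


frac = (91.5 - 74.3) / (99.7 - 74.3) = 0.6772

0.6772


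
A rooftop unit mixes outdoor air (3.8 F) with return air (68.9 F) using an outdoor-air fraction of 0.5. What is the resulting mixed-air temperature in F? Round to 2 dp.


T_mix = 0.5*3.8 + 0.5*68.9 = 36.35 F

36.35 F


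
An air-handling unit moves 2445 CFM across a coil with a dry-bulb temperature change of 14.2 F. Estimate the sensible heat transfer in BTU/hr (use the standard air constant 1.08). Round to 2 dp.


Q = 1.08 * 2445 * 14.2 = 37496.52 BTU/hr

37496.52 BTU/hr


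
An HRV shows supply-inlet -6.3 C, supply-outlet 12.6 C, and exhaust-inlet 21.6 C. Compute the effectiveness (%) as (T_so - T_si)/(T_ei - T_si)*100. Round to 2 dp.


eff = (12.6-(-6.3))/(21.6-(-6.3))*100 = 67.74 %

67.74 %


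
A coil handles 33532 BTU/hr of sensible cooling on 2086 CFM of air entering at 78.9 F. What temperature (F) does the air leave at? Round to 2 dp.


dT = 33532/(1.08*2086) = 14.8841
T_leave = 78.9 - 14.8841 = 64.02 F

64.02 F


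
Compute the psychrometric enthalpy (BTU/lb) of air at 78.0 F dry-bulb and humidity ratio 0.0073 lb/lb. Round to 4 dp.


h = 0.24*78.0 + 0.0073*(1061+0.444*78.0) = 26.7181 BTU/lb

26.7181 BTU/lb


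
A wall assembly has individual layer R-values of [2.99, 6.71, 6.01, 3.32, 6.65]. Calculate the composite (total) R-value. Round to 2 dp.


R_total = 2.99 + 6.71 + 6.01 + 3.32 + 6.65 = 25.68

25.68


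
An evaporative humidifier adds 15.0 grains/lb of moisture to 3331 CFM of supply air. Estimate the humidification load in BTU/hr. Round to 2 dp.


Q = 0.68 * 3331 * 15.0 = 33976.20 BTU/hr

33976.20 BTU/hr


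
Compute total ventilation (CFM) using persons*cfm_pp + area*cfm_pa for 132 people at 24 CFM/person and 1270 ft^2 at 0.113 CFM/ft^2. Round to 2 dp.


Total = 132*24 + 1270*0.113 = 3311.51 CFM

3311.51 CFM


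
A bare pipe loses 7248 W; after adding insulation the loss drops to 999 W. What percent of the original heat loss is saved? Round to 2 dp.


Savings = ((7248-999)/7248)*100 = 86.22 %

86.22 %


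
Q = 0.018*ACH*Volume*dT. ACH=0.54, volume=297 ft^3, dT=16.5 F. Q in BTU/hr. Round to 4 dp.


Q = 0.018 * 0.54 * 297 * 16.5 = 47.6329 BTU/hr

47.6329 BTU/hr


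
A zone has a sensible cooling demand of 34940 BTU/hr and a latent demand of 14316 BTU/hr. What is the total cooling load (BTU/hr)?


Qt = 34940 + 14316 = 49256 BTU/hr

49256 BTU/hr


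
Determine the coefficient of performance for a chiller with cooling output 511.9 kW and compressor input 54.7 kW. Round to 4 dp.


COP = 511.9 / 54.7 = 9.3583

9.3583


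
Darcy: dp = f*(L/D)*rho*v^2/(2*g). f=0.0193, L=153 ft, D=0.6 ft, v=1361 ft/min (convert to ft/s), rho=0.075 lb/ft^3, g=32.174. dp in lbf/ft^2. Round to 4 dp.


v_fps = 1361/60 = 22.6833 ft/s
dp = 0.0193*(153/0.6)*0.075*22.6833^2/(2*32.174) = 2.9515 lbf/ft^2

2.9515 lbf/ft^2


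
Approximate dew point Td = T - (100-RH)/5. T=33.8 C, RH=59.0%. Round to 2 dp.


Td = 33.8 - (100-59.0)/5 = 25.60 C

25.60 C


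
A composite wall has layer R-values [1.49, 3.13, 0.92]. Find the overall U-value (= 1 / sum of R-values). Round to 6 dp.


R_total = 1.49 + 3.13 + 0.92 = 5.54
U = 1/5.54 = 0.180505

0.180505


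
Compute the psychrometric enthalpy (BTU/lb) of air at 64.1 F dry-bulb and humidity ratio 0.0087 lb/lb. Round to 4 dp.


h = 0.24*64.1 + 0.0087*(1061+0.444*64.1) = 24.8623 BTU/lb

24.8623 BTU/lb


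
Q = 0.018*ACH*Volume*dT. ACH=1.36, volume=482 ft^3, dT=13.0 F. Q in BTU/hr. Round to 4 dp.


Q = 0.018 * 1.36 * 482 * 13.0 = 153.3917 BTU/hr

153.3917 BTU/hr


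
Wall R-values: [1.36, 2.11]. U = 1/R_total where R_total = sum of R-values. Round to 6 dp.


R_total = 1.36 + 2.11 = 3.47
U = 1/3.47 = 0.288184

0.288184


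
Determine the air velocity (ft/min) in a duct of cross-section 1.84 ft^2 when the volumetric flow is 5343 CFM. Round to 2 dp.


V = 5343 / 1.84 = 2903.80 ft/min

2903.80 ft/min


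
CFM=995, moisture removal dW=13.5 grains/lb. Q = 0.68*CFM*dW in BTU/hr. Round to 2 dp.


Q = 0.68 * 995 * 13.5 = 9134.10 BTU/hr

9134.10 BTU/hr


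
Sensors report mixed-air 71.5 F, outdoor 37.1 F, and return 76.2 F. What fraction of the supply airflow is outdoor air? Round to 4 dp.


frac = (71.5 - 76.2) / (37.1 - 76.2) = 0.1202

0.1202


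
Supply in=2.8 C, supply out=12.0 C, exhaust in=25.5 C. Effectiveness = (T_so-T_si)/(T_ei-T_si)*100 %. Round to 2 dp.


eff = (12.0-2.8)/(25.5-2.8)*100 = 40.53 %

40.53 %


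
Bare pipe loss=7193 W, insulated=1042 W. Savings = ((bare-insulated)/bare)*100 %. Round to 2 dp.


Savings = ((7193-1042)/7193)*100 = 85.51 %

85.51 %


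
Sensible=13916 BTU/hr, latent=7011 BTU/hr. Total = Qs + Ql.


Qt = 13916 + 7011 = 20927 BTU/hr

20927 BTU/hr


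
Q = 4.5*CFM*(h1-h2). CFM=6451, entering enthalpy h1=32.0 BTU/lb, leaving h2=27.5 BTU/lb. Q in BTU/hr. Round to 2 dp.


Q = 4.5 * 6451 * (32.0 - 27.5) = 130632.75 BTU/hr

130632.75 BTU/hr


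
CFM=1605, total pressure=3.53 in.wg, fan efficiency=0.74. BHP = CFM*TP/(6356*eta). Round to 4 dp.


BHP = 1605 * 3.53 / (6356 * 0.74) = 1.2046 hp

1.2046 hp


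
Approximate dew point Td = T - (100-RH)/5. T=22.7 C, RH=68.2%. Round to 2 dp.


Td = 22.7 - (100-68.2)/5 = 16.34 C

16.34 C


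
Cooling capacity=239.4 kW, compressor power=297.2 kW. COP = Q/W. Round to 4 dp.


COP = 239.4 / 297.2 = 0.8055

0.8055


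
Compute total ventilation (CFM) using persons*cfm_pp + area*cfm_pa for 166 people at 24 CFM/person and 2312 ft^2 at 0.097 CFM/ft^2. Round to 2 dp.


Total = 166*24 + 2312*0.097 = 4208.26 CFM

4208.26 CFM


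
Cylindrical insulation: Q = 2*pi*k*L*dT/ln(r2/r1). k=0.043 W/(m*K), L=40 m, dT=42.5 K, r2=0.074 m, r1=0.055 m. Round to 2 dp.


Q = 2*pi*0.043*40*42.5/ln(0.074/0.055) = 1547.86 W

1547.86 W


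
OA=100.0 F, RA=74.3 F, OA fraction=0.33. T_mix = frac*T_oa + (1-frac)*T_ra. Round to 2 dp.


T_mix = 0.33*100.0 + 0.67*74.3 = 82.78 F

82.78 F


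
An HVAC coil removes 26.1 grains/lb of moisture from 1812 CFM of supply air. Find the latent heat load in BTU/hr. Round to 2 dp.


Q = 0.68 * 1812 * 26.1 = 32159.38 BTU/hr

32159.38 BTU/hr


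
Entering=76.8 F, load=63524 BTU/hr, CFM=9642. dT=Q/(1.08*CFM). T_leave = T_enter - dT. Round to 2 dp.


dT = 63524/(1.08*9642) = 6.1002
T_leave = 76.8 - 6.1002 = 70.70 F

70.70 F


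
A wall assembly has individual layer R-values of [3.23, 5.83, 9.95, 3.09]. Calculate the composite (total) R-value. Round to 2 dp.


R_total = 3.23 + 5.83 + 9.95 + 3.09 = 22.10

22.10


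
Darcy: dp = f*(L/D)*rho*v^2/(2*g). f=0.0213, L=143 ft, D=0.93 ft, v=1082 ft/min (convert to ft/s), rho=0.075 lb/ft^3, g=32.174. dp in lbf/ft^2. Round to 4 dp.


v_fps = 1082/60 = 18.0333 ft/s
dp = 0.0213*(143/0.93)*0.075*18.0333^2/(2*32.174) = 1.2414 lbf/ft^2

1.2414 lbf/ft^2


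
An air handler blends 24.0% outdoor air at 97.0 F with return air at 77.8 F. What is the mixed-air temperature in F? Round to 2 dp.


T_mix = 77.8 + (24.0/100)*(97.0-77.8) = 82.41 F

82.41 F
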